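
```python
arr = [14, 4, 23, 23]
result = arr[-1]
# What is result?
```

Trace:
`arr = [14, 4, 23, 23]` → arr = [14, 4, 23, 23]
`result = arr[-1]` → result = 23
So result = 23

Answer: 23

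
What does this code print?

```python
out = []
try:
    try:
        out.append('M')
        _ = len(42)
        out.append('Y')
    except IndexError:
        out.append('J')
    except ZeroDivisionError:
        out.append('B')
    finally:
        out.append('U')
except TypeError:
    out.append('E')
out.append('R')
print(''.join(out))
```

Execution trace: 'M' (try body) → 'U' (finally) → 'E' (outer except TypeError) → 'R' (after the try/except). Output: MUER

Answer: MUER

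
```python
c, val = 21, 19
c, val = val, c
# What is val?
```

Trace:
`c, val = 21, 19` → c = 21; val = 19
`c, val = val, c` → c = 19; val = 21
So val = 21

Answer: 21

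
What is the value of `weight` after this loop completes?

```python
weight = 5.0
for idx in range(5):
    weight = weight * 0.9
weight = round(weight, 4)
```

Exponential decay: 5.0 * 0.9^5
`weight` takes the values: 5.0 → 4.5 → 4.05 → 3.645 → 3.2805 → 2.95245 → 2.9525

Answer: 2.9525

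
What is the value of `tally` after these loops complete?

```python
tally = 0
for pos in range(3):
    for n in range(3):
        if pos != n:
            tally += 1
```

3² - 3 (exclude diagonal)
`tally` takes the values: 0 → 1 → 2 → 3 → 4 → 5 → 6

Answer: 6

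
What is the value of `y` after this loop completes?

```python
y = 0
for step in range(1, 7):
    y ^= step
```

XOR of 1 to 6
`y` takes the values: 0 → 1 → 3 → 0 → 4 → 1 → 7

Answer: 7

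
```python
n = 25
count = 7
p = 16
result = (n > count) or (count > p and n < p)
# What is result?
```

Trace:
`n = 25` → n = 25
`count = 7` → count = 7
`p = 16` → p = 16
`result = (n > count) or (count > p and n < p)` → result = True
So result = True

Answer: True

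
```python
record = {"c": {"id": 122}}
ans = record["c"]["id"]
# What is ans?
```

Trace:
`record = {"c": {"id": 122}}` → record = {'c': {'id': 122}}
`ans = record["c"]["id"]` → ans = 122
So ans = 122

Answer: 122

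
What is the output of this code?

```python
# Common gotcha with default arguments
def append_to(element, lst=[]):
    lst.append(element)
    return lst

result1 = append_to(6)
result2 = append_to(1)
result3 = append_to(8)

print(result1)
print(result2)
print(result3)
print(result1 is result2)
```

Key concept: mutable default argument gotcha.
Step by step:
`result1 = append_to(6)` → result1 = [6]
`result2 = append_to(1)` → result1 = [6, 1] (same object as result2); result2 = [6, 1] (same object as result1)
`result3 = append_to(8)` → result1 = [6, 1, 8] (same object as result2, result3); result2 = [6, 1, 8] (same object as result1, result3); result3 = [6, 1, 8] (same object as result1, result2)
`print(result1)` → prints [6, 1, 8]
`print(result2)` → prints [6, 1, 8]
`print(result3)` → prints [6, 1, 8]
`print(result1 is result2)` → prints True

Answer:
[6, 1, 8]
[6, 1, 8]
[6, 1, 8]
True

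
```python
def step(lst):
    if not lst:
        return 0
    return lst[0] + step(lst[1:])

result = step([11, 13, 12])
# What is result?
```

11 + 13 + 12 + 0 = 36

Answer: 36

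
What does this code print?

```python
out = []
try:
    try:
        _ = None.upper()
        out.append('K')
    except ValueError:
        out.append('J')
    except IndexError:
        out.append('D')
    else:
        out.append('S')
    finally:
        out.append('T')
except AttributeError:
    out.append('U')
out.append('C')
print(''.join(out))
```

Execution trace: 'T' (finally) → 'U' (outer except AttributeError) → 'C' (after the try/except). Output: TUC

Answer: TUC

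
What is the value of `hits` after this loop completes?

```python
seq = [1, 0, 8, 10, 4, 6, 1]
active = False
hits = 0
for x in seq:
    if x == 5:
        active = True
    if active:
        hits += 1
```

Count elements after first 5 in [1, 0, 8, 10, 4, 6, 1]
`hits` takes the values: 0

Answer: 0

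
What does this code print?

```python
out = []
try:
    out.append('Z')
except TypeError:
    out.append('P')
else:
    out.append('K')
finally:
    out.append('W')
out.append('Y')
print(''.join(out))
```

Execution trace: 'Z' (try body, no exception) → 'K' (else) → 'W' (finally) → 'Y' (after the try/except). Output: ZKWY

Answer: ZKWY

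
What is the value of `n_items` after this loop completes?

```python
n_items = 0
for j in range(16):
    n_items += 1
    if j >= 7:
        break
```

Loop breaks when j reaches 7, n_items is 8
`n_items` takes the values: 0 → 1 → 2 → 3 → 4 → 5 → 6 → 7 → 8

Answer: 8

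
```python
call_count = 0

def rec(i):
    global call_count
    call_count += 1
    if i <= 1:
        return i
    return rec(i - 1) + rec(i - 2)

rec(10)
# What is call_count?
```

Calls(i) = 1 + Calls(i-1) + Calls(i-2); Calls(0)=Calls(1)=1. For i=10 this gives 177.

Answer: 177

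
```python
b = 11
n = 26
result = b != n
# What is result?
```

Trace:
`b = 11` → b = 11
`n = 26` → n = 26
`result = b != n` → result = True
So result = True

Answer: True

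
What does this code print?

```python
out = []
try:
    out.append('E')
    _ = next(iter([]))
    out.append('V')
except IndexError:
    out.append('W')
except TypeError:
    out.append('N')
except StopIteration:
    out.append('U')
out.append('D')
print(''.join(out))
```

Execution trace: 'E' (try body) → 'U' (except StopIteration) → 'D' (after the try/except). Output: EUD

Answer: EUD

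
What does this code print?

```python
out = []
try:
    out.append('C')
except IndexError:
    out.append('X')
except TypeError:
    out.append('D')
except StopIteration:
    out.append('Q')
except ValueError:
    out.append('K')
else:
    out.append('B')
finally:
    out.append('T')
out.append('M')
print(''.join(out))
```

Execution trace: 'C' (try body, no exception) → 'B' (else) → 'T' (finally) → 'M' (after the try/except). Output: CBTM

Answer: CBTM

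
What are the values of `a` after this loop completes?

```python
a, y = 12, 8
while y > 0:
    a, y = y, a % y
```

GCD of 12 and 8
`a` takes the values: 12 → 8 → 4

Answer: 4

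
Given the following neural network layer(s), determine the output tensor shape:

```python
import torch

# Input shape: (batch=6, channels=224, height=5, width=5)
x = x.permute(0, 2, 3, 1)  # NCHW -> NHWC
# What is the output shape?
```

Input: (6, 224, 5, 5) -> Output: (6, 5, 5, 224)

Answer: (6, 5, 5, 224)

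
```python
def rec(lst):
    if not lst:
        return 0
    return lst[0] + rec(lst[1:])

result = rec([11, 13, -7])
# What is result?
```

11 + 13 + (-7) + 0 = 17

Answer: 17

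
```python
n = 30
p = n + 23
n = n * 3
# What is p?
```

Trace:
`n = 30` → n = 30
`p = n + 23` → p = 53
`n = n * 3` → n = 90
So p = 53

Answer: 53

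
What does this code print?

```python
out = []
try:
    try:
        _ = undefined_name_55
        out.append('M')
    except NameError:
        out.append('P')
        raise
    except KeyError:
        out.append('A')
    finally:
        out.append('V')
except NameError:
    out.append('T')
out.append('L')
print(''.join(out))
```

Execution trace: 'P' (inner except NameError) → 'V' (inner finally) → 'T' (outer except NameError) → 'L' (after the try/except). Output: PVTL

Answer: PVTL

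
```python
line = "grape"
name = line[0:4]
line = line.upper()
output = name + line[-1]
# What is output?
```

Trace:
`line = "grape"` → line = 'grape'
`name = line[0:4]` → name = 'grap'
`line = line.upper()` → line = 'GRAPE'
`output = name + line[-1]` → output = 'grapE'
So output = 'grapE'

Answer: 'grapE'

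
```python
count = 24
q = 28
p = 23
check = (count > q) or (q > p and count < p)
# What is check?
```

Trace:
`count = 24` → count = 24
`q = 28` → q = 28
`p = 23` → p = 23
`check = (count > q) or (q > p and count < p)` → check = False
So check = False

Answer: False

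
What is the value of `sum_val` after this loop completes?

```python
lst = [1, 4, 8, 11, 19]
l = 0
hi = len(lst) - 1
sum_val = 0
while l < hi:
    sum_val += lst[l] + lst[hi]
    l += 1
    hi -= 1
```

Sum of pairs from ends
`sum_val` takes the values: 0 → 20 → 35

Answer: 35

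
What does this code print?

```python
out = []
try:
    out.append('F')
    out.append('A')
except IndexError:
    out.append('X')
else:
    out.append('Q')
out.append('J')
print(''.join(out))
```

Execution trace: 'F' (try body) → 'A' (try body, no exception) → 'Q' (else) → 'J' (after the try/except). Output: FAQJ

Answer: FAQJ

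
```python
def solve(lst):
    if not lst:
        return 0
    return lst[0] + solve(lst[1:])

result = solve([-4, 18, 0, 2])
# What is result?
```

(-4) + 18 + 0 + 2 + 0 = 16

Answer: 16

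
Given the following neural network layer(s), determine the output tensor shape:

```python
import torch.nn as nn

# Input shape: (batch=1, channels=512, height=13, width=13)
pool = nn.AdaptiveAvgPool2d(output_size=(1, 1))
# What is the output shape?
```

Input: (1, 512, 13, 13) -> Output: (1, 512, 1, 1)

Answer: (1, 512, 1, 1)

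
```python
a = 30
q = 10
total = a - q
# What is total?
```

Trace:
`a = 30` → a = 30
`q = 10` → q = 10
`total = a - q` → total = 20
So total = 20

Answer: 20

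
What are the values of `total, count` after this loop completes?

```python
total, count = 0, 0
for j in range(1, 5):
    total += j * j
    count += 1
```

Sum of squares and count
`total, count` takes the values: (0, 0) → (1, 0) → (1, 1) → (5, 1) → (5, 2) → (14, 2) → (14, 3) → (30, 3) → (30, 4)

Answer: 30, 4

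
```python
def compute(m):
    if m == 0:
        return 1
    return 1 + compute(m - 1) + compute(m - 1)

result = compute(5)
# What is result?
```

compute(m) = 1 + 2·compute(m-1), compute(0)=1. Closed form: (1+1)·2^5 - 1 = 63.

Answer: 63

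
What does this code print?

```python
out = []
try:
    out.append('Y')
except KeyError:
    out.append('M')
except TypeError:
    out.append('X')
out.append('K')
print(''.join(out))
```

Execution trace: 'Y' (try body, no exception) → 'K' (after the try/except). Output: YK

Answer: YK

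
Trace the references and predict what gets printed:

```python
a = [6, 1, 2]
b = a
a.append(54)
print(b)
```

Key concept: basic list aliasing.
Step by step:
`a = [6, 1, 2]` → a = [6, 1, 2]
`b = a` → b = [6, 1, 2] (same object as a)
`a.append(54)` → a = [6, 1, 2, 54] (same object as b); b = [6, 1, 2, 54] (same object as a)
`print(b)` → prints [6, 1, 2, 54]

Answer: [6, 1, 2, 54]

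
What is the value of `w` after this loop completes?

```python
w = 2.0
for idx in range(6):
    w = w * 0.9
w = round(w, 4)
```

Exponential decay: 2.0 * 0.9^6
`w` takes the values: 2.0 → 1.8 → 1.62 → 1.458 → 1.3122 → 1.18098 → 1.062882 → 1.0629

Answer: 1.0629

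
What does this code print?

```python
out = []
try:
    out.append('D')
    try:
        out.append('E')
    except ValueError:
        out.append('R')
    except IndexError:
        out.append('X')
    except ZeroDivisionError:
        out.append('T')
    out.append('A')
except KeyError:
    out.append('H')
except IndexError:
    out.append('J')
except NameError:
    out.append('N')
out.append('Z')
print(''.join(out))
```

Execution trace: 'D' (try body) → 'E' (inner try body, no exception) → 'A' (try body, no exception) → 'Z' (after the try/except). Output: DEAZ

Answer: DEAZ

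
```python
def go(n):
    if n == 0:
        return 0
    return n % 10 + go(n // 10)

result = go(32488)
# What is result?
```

Sum of digits of 32488: 8 + 8 + 4 + 2 + 3 = 25

Answer: 25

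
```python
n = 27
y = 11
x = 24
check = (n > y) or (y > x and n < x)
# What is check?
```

Trace:
`n = 27` → n = 27
`y = 11` → y = 11
`x = 24` → x = 24
`check = (n > y) or (y > x and n < x)` → check = True
So check = True

Answer: True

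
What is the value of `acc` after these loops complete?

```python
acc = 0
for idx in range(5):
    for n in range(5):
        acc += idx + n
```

Sum of all idx+n for idx,n in 5x5
`acc` takes the values: 0 → 1 → 3 → 6 → 10 → 11 → 13 → 16 → 20 → 25 → 27 → 30 → 34 → 39 → 45 → 48 → 52 → 57 → 63 → 70 → 74 → 79 → 85 → 92 → 100

Answer: 100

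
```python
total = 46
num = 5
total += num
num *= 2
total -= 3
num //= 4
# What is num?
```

Trace:
`total = 46` → total = 46
`num = 5` → num = 5
`total += num` → total = 51
`num *= 2` → num = 10
`total -= 3` → total = 48
`num //= 4` → num = 2
So num = 2

Answer: 2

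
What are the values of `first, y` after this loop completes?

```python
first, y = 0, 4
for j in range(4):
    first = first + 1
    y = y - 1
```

first goes 0→4, y goes 4→0
`first, y` takes the values: (0, 4) → (1, 4) → (1, 3) → (2, 3) → (2, 2) → (3, 2) → (3, 1) → (4, 1) → (4, 0)

Answer: 4, 0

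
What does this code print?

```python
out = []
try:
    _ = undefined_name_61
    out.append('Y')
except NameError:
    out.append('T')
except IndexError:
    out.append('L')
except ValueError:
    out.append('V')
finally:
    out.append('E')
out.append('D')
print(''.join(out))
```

Execution trace: 'T' (except NameError) → 'E' (finally) → 'D' (after the try/except). Output: TED

Answer: TED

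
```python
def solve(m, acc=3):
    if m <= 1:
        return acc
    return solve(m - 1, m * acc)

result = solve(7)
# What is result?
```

Accumulator trace (n, acc): (7, 3) -> (6, 21) -> (5, 126) -> (4, 630) -> (3, 2520) -> (2, 7560) -> (1, 15120) -> return 15120

Answer: 15120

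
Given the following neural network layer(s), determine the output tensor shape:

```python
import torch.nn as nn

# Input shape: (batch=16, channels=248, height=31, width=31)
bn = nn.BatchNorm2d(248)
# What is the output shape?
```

Input: (16, 248, 31, 31) -> Output: (16, 248, 31, 31)

Answer: (16, 248, 31, 31)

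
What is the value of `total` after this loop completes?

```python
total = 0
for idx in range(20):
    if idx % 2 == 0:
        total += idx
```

Sum of even numbers 0 to 19
`total` takes the values: 0 → 2 → 6 → 12 → 20 → 30 → 42 → 56 → 72 → 90

Answer: 90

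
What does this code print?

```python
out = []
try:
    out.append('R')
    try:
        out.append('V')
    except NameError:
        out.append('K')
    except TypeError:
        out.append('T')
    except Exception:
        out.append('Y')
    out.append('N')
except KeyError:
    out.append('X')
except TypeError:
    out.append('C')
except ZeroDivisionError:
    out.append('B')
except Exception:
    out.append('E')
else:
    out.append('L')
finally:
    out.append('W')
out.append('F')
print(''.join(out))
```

Execution trace: 'R' (try body) → 'V' (inner try body, no exception) → 'N' (try body, no exception) → 'L' (else) → 'W' (finally) → 'F' (after the try/except). Output: RVNLWF

Answer: RVNLWF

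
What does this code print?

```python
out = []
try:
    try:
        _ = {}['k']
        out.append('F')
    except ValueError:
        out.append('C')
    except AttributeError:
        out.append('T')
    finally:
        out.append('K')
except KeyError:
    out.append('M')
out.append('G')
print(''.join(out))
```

Execution trace: 'K' (inner finally) → 'M' (outer except KeyError) → 'G' (after the try/except). Output: KMG

Answer: KMG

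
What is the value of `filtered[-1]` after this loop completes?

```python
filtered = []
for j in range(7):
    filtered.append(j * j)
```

Last element of squares 0 to 6
`filtered` takes the values: [] → [0] → [0, 1] → [0, 1, 4] → [0, 1, 4, 9] → [0, 1, 4, 9, 16] → [0, 1, 4, 9, 16, 25] → [0, 1, 4, 9, 16, 25, 36]
So `filtered[-1]` = 36

Answer: 36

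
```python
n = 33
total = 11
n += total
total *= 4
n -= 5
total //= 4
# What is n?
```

Trace:
`n = 33` → n = 33
`total = 11` → total = 11
`n += total` → n = 44
`total *= 4` → total = 44
`n -= 5` → n = 39
`total //= 4` → total = 11
So n = 39

Answer: 39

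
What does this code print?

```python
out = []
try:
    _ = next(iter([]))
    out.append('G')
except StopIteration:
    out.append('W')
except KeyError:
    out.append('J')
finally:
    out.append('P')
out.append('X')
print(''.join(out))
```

Execution trace: 'W' (except StopIteration) → 'P' (finally) → 'X' (after the try/except). Output: WPX

Answer: WPX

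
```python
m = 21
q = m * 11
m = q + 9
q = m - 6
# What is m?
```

Trace:
`m = 21` → m = 21
`q = m * 11` → q = 231
`m = q + 9` → m = 240
`q = m - 6` → q = 234
So m = 240

Answer: 240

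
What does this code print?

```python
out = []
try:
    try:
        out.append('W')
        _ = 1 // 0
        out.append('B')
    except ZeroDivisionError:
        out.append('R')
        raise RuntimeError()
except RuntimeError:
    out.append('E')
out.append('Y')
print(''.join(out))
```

Execution trace: 'W' (inner try body) → 'R' (inner except ZeroDivisionError) → 'E' (outer except RuntimeError) → 'Y' (after the try/except). Output: WREY

Answer: WREY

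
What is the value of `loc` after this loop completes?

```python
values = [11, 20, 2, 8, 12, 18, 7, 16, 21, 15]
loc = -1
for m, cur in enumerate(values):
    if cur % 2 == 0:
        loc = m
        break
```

First even number index in [11, 20, 2, 8, 12, 18, 7, 16, 21, 15]
`loc` takes the values: -1 → 1

Answer: 1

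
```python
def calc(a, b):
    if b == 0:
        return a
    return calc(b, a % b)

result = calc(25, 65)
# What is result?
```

calc(25, 65) -> calc(65, 25) -> calc(25, 15) -> calc(15, 10) -> calc(10, 5) -> calc(5, 0) -> 5

Answer: 5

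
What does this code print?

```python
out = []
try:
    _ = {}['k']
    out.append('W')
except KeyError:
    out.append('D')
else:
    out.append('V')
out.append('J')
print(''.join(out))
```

Execution trace: 'D' (except KeyError) → 'J' (after the try/except). Output: DJ

Answer: DJ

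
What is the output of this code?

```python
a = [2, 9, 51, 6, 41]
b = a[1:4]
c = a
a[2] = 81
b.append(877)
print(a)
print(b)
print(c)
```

Key concept: slice vs alias.
Step by step:
`a = [2, 9, 51, 6, 41]` → a = [2, 9, 51, 6, 41]
`b = a[1:4]` → b = [9, 51, 6]
`c = a` → c = [2, 9, 51, 6, 41] (same object as a)
`a[2] = 81` → a = [2, 9, 81, 6, 41] (same object as c); c = [2, 9, 81, 6, 41] (same object as a)
`b.append(877)` → b = [9, 51, 6, 877]
`print(a)` → prints [2, 9, 81, 6, 41]
`print(b)` → prints [9, 51, 6, 877]
`print(c)` → prints [2, 9, 81, 6, 41]

Answer:
[2, 9, 81, 6, 41]
[9, 51, 6, 877]
[2, 9, 81, 6, 41]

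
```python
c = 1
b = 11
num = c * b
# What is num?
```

Trace:
`c = 1` → c = 1
`b = 11` → b = 11
`num = c * b` → num = 11
So num = 11

Answer: 11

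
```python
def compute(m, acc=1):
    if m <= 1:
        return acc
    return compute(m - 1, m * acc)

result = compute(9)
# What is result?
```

Accumulator trace (n, acc): (9, 1) -> (8, 9) -> (7, 72) -> (6, 504) -> (5, 3024) -> (4, 15120) -> (3, 60480) -> (2, 181440) -> (1, 362880) -> return 362880

Answer: 362880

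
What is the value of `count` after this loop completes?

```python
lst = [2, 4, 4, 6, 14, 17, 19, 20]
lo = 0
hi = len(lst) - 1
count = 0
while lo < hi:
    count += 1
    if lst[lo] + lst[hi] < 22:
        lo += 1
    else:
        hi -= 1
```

Steps to find pair summing to 22
`count` takes the values: 0 → 1 → 2 → 3 → 4 → 5 → 6 → 7

Answer: 7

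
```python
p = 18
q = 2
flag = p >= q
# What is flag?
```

Trace:
`p = 18` → p = 18
`q = 2` → q = 2
`flag = p >= q` → flag = True
So flag = True

Answer: True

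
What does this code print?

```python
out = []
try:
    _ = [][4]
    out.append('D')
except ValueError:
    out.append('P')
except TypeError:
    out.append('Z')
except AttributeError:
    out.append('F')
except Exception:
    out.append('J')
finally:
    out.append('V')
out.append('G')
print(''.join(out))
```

Execution trace: 'J' (except Exception) → 'V' (finally) → 'G' (after the try/except). Output: JVG

Answer: JVG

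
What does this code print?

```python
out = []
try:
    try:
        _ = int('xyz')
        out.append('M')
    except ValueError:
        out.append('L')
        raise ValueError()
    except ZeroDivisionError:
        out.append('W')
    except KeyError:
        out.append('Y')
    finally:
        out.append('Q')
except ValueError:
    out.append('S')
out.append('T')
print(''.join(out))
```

Execution trace: 'L' (inner except ValueError) → 'Q' (inner finally) → 'S' (outer except ValueError) → 'T' (after the try/except). Output: LQST

Answer: LQST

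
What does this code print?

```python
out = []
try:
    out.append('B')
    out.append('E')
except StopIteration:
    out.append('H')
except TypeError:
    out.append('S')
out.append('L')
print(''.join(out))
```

Execution trace: 'B' (try body) → 'E' (try body, no exception) → 'L' (after the try/except). Output: BEL

Answer: BEL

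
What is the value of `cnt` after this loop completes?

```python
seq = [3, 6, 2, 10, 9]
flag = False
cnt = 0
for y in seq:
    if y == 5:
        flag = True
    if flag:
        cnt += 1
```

Count elements after first 5 in [3, 6, 2, 10, 9]
`cnt` takes the values: 0

Answer: 0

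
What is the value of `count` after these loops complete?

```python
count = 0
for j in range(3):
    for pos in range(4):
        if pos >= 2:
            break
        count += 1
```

Inner breaks at 2, outer runs 3 times
`count` takes the values: 0 → 1 → 2 → 3 → 4 → 5 → 6

Answer: 6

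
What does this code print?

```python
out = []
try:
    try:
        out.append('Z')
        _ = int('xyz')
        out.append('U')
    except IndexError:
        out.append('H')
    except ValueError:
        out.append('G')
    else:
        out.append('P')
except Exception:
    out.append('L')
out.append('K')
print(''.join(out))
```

Execution trace: 'Z' (inner try body) → 'G' (inner except ValueError) → 'K' (after the try/except). Output: ZGK

Answer: ZGK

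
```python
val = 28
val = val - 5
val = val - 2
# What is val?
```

Trace:
`val = 28` → val = 28
`val = val - 5` → val = 23
`val = val - 2` → val = 21
So val = 21

Answer: 21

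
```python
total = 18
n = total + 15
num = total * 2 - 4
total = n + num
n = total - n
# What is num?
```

Trace:
`total = 18` → total = 18
`n = total + 15` → n = 33
`num = total * 2 - 4` → num = 32
`total = n + num` → total = 65
`n = total - n` → n = 32
So num = 32

Answer: 32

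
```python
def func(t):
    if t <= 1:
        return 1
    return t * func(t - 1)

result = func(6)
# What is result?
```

func(6) = 6 * 5 * 4 * 3 * 2 * 1 = 720

Answer: 720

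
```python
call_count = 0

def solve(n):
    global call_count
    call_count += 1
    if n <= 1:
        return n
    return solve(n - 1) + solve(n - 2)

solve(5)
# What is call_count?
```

Calls(n) = 1 + Calls(n-1) + Calls(n-2); Calls(0)=Calls(1)=1. For n=5 this gives 15.

Answer: 15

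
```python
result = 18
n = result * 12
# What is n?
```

Trace:
`result = 18` → result = 18
`n = result * 12` → n = 216
So n = 216

Answer: 216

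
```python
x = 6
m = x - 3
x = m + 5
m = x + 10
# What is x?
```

Trace:
`x = 6` → x = 6
`m = x - 3` → m = 3
`x = m + 5` → x = 8
`m = x + 10` → m = 18
So x = 8

Answer: 8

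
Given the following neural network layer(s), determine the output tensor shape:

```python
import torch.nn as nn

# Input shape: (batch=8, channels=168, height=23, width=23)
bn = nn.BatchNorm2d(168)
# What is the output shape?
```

Input: (8, 168, 23, 23) -> Output: (8, 168, 23, 23)

Answer: (8, 168, 23, 23)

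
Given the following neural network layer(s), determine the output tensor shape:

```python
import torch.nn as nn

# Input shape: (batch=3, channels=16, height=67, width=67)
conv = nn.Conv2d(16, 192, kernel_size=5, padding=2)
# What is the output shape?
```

Input: (3, 16, 67, 67) -> Output: (3, 192, 67, 67)

Answer: (3, 192, 67, 67)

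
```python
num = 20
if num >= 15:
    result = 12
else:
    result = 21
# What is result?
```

Trace:
`num = 20` → num = 20
`if num >= 15: ...` → num >= 15 is True → result = 12
So result = 12

Answer: 12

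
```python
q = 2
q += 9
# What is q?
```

Trace:
`q = 2` → q = 2
`q += 9` → q = 11
So q = 11

Answer: 11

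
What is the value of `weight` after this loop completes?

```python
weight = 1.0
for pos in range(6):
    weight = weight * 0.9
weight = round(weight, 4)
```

Exponential decay: 1.0 * 0.9^6
`weight` takes the values: 1.0 → 0.9 → 0.81 → 0.729 → 0.6561 → 0.59049 → 0.531441 → 0.5314

Answer: 0.5314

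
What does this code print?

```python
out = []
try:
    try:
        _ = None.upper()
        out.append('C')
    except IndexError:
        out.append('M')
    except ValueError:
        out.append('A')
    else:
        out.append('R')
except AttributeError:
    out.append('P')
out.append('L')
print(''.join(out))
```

Execution trace: 'P' (outer except AttributeError) → 'L' (after the try/except). Output: PL

Answer: PL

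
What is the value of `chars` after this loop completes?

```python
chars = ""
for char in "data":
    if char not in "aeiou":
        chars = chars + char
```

Remove vowels from 'data'
`chars` takes the values: "" → "d" → "dt"

Answer: "dt"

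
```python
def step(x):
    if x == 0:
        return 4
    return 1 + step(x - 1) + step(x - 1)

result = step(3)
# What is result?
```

step(x) = 1 + 2·step(x-1), step(0)=4. Closed form: (4+1)·2^3 - 1 = 39.

Answer: 39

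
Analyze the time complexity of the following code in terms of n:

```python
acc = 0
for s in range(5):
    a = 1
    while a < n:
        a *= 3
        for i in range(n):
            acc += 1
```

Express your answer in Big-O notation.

Each loop level contributes: 1 × log n × n. Multiplying the contributions gives O(n log n).

Answer: O(n log n)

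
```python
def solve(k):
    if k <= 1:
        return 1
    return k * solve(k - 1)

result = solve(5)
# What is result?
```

solve(5) = 5 * 4 * 3 * 2 * 1 = 120

Answer: 120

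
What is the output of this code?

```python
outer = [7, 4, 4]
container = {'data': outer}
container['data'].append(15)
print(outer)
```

Key concept: dict holds reference to list.
Step by step:
`outer = [7, 4, 4]` → outer = [7, 4, 4]
`container = {'data': outer}` → container = {'data': [7, 4, 4]}
`container['data'].append(15)` → outer = [7, 4, 4, 15]; container = {'data': [7, 4, 4, 15]}
`print(outer)` → prints [7, 4, 4, 15]

Answer: [7, 4, 4, 15]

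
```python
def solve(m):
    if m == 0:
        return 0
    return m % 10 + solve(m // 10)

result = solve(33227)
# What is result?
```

Sum of digits of 33227: 7 + 2 + 2 + 3 + 3 = 17

Answer: 17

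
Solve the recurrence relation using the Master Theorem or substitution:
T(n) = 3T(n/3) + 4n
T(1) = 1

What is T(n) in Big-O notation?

By Master Theorem: a=3, b=3, f(n)=4n. Since log_3(3) = 1 and f(n) = Θ(n^1), Case 2 applies. T(n) = O(n log n).

Answer: O(n log n)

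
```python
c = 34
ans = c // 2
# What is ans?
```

Trace:
`c = 34` → c = 34
`ans = c // 2` → ans = 17
So ans = 17

Answer: 17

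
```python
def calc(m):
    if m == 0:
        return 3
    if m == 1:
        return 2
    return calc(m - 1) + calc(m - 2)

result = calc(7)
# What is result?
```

Build up from base cases: calc(0)=3, calc(1)=2, calc(2)=5, calc(3)=7, calc(4)=12, calc(5)=19, calc(6)=31, ..., calc(7)=50

Answer: 50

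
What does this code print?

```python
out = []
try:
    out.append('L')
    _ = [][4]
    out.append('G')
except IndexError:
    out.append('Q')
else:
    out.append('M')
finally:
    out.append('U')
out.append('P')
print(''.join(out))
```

Execution trace: 'L' (try body) → 'Q' (except IndexError) → 'U' (finally) → 'P' (after the try/except). Output: LQUP

Answer: LQUP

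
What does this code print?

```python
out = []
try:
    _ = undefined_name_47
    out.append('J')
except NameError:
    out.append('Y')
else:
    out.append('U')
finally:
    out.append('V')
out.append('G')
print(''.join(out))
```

Execution trace: 'Y' (except NameError) → 'V' (finally) → 'G' (after the try/except). Output: YVG

Answer: YVG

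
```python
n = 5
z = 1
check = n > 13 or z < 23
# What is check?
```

Trace:
`n = 5` → n = 5
`z = 1` → z = 1
`check = n > 13 or z < 23` → check = True
So check = True

Answer: True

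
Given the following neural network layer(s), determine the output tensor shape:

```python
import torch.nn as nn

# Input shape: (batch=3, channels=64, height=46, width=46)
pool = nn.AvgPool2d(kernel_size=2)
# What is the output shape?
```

Input: (3, 64, 46, 46) -> Output: (3, 64, 23, 23)

Answer: (3, 64, 23, 23)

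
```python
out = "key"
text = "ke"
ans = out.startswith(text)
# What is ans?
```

Trace:
`out = "key"` → out = 'key'
`text = "ke"` → text = 'ke'
`ans = out.startswith(text)` → ans = True
So ans = True

Answer: True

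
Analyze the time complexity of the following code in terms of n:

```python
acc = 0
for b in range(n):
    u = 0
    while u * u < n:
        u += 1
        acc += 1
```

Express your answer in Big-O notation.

Each loop level contributes: n × √n. Multiplying the contributions gives O(n√n).

Answer: O(n√n)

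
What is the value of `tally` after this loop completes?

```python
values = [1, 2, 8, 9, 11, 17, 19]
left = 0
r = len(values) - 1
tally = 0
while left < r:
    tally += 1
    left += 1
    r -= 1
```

Iterations until pointers meet (list length 7)
`tally` takes the values: 0 → 1 → 2 → 3

Answer: 3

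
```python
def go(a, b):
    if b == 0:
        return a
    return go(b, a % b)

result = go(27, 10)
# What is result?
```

go(27, 10) -> go(10, 7) -> go(7, 3) -> go(3, 1) -> go(1, 0) -> 1

Answer: 1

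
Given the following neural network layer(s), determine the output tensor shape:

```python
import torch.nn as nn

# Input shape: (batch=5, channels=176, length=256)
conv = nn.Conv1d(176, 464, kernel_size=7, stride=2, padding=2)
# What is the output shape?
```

Input: (5, 176, 256) -> Output: (5, 464, 127)

Answer: (5, 464, 127)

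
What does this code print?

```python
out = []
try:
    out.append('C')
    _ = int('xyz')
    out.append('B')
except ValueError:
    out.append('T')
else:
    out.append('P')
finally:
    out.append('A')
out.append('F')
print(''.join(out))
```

Execution trace: 'C' (try body) → 'T' (except ValueError) → 'A' (finally) → 'F' (after the try/except). Output: CTAF

Answer: CTAF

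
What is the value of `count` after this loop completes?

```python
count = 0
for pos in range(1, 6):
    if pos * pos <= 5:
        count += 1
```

Count numbers where pos² ≤ 5
`count` takes the values: 0 → 1 → 2

Answer: 2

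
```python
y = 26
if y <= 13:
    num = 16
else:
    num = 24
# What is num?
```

Trace:
`y = 26` → y = 26
`if y <= 13: ...` → y <= 13 is False, take else branch → num = 24
So num = 24

Answer: 24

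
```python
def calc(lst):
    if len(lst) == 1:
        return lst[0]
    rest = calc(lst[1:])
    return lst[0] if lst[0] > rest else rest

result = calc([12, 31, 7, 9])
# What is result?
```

Recursive max over [12, 31, 7, 9] = 31

Answer: 31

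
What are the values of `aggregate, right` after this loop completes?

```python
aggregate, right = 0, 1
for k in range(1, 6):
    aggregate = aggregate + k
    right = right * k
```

Sum and factorial of 1 to 5
`aggregate, right` takes the values: (0, 1) → (1, 1) → (3, 1) → (3, 2) → (6, 2) → (6, 6) → (10, 6) → (10, 24) → (15, 24) → (15, 120)

Answer: 15, 120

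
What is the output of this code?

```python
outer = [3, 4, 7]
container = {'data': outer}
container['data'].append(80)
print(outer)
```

Key concept: dict holds reference to list.
Step by step:
`outer = [3, 4, 7]` → outer = [3, 4, 7]
`container = {'data': outer}` → container = {'data': [3, 4, 7]}
`container['data'].append(80)` → outer = [3, 4, 7, 80]; container = {'data': [3, 4, 7, 80]}
`print(outer)` → prints [3, 4, 7, 80]

Answer: [3, 4, 7, 80]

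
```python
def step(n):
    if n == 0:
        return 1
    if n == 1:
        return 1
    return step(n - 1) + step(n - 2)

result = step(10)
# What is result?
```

Build up from base cases: step(0)=1, step(1)=1, step(2)=2, step(3)=3, step(4)=5, step(5)=8, step(6)=13, ..., step(10)=89

Answer: 89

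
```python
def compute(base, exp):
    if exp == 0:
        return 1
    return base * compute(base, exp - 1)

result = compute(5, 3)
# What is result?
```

compute(5, 3) = 5 * 5 * 5 = 125

Answer: 125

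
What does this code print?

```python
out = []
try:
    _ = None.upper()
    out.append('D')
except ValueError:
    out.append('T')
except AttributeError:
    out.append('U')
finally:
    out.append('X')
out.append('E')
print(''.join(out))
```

Execution trace: 'U' (except AttributeError) → 'X' (finally) → 'E' (after the try/except). Output: UXE

Answer: UXE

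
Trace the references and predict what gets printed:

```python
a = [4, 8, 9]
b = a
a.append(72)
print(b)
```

Key concept: basic list aliasing.
Step by step:
`a = [4, 8, 9]` → a = [4, 8, 9]
`b = a` → b = [4, 8, 9] (same object as a)
`a.append(72)` → a = [4, 8, 9, 72] (same object as b); b = [4, 8, 9, 72] (same object as a)
`print(b)` → prints [4, 8, 9, 72]

Answer: [4, 8, 9, 72]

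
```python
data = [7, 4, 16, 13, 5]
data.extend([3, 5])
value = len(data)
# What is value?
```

Trace:
`data = [7, 4, 16, 13, 5]` → data = [7, 4, 16, 13, 5]
`data.extend([3, 5])` → data = [7, 4, 16, 13, 5, 3, 5]
`value = len(data)` → value = 7
So value = 7

Answer: 7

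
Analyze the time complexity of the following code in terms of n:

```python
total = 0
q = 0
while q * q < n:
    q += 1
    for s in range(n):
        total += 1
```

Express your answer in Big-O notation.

Each loop level contributes: √n × n. Multiplying the contributions gives O(n√n).

Answer: O(n√n)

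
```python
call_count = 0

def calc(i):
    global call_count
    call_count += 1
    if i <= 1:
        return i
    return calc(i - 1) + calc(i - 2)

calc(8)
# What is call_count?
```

Calls(i) = 1 + Calls(i-1) + Calls(i-2); Calls(0)=Calls(1)=1. For i=8 this gives 67.

Answer: 67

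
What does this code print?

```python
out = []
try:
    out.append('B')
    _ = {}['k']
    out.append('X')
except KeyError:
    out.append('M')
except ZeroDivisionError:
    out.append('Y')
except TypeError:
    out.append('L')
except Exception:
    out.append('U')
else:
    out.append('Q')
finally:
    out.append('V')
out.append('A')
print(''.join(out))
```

Execution trace: 'B' (try body) → 'M' (except KeyError) → 'V' (finally) → 'A' (after the try/except). Output: BMVA

Answer: BMVA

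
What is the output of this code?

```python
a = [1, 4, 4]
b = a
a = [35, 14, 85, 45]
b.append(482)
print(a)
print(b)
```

Key concept: rebinding vs mutation: a is rebound to a new list, b still points at the original.
Step by step:
`a = [1, 4, 4]` → a = [1, 4, 4]
`b = a` → b = [1, 4, 4] (same object as a)
`a = [35, 14, 85, 45]` → a = [35, 14, 85, 45]
`b.append(482)` → b = [1, 4, 4, 482]
`print(a)` → prints [35, 14, 85, 45]
`print(b)` → prints [1, 4, 4, 482]

Answer:
[35, 14, 85, 45]
[1, 4, 4, 482]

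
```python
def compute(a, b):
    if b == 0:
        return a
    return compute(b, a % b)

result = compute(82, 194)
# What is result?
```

compute(82, 194) -> compute(194, 82) -> compute(82, 30) -> compute(30, 22) -> compute(22, 8) -> compute(8, 6) -> compute(6, 2) -> compute(2, 0) -> 2

Answer: 2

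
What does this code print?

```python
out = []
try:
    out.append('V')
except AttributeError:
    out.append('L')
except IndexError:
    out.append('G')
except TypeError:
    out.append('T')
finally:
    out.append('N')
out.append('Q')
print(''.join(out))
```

Execution trace: 'V' (try body, no exception) → 'N' (finally) → 'Q' (after the try/except). Output: VNQ

Answer: VNQ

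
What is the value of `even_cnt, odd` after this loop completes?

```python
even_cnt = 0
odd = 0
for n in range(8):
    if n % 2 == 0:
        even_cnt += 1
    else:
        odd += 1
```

Count evens and odds in range(8)
`even_cnt, odd` takes the values: (0, 0) → (1, 0) → (1, 1) → (2, 1) → (2, 2) → (3, 2) → (3, 3) → (4, 3) → (4, 4)

Answer: 4, 4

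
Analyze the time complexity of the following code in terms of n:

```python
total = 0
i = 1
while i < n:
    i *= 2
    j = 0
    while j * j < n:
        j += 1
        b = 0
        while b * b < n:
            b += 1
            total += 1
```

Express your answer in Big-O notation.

Each loop level contributes: log n × √n × √n. Multiplying the contributions gives O(n log n).

Answer: O(n log n)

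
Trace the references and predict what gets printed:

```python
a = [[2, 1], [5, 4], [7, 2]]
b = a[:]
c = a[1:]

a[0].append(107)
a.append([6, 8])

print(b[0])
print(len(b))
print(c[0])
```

Key concept: slice with nested mutation.
Step by step:
`a = [[2, 1], [5, 4], [7, 2]]` → a = [[2, 1], [5, 4], [7, 2]]
`b = a[:]` → b = [[2, 1], [5, 4], [7, 2]]
`c = a[1:]` → c = [[5, 4], [7, 2]]
`a[0].append(107)` → a = [[2, 1, 107], [5, 4], [7, 2]]; b = [[2, 1, 107], [5, 4], [7, 2]]
`a.append([6, 8])` → a = [[2, 1, 107], [5, 4], [7, 2], [6, 8]]
`print(b[0])` → prints [2, 1, 107]
`print(len(b))` → prints 3
`print(c[0])` → prints [5, 4]

Answer:
[2, 1, 107]
3
[5, 4]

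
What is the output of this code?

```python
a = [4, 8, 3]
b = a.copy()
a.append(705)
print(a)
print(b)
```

Key concept: list.copy() creates independent copy.
Step by step:
`a = [4, 8, 3]` → a = [4, 8, 3]
`b = a.copy()` → b = [4, 8, 3]
`a.append(705)` → a = [4, 8, 3, 705]
`print(a)` → prints [4, 8, 3, 705]
`print(b)` → prints [4, 8, 3]

Answer:
[4, 8, 3, 705]
[4, 8, 3]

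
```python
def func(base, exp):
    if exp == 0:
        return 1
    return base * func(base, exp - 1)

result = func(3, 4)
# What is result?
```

func(3, 4) = 3 * 3 * 3 * 3 = 81

Answer: 81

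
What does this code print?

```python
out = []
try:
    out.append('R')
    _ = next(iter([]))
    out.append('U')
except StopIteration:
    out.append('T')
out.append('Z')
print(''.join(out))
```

Execution trace: 'R' (try body) → 'T' (except StopIteration) → 'Z' (after the try/except). Output: RTZ

Answer: RTZ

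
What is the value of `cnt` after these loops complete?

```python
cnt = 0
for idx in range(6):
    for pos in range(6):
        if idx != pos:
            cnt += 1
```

6² - 6 (exclude diagonal)
`cnt` takes the values: 0 → 1 → 2 → 3 → 4 → 5 → 6 → 7 → 8 → 9 → 10 → 11 → 12 → 13 → 14 → 15 → 16 → 17 → 18 → 19 → 20 → 21 → 22 → 23 → 24 → 25 → 26 → 27 → 28 → 29 → 30

Answer: 30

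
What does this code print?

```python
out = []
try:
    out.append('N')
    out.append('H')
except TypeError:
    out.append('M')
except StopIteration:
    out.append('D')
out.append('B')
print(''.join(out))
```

Execution trace: 'N' (try body) → 'H' (try body, no exception) → 'B' (after the try/except). Output: NHB

Answer: NHB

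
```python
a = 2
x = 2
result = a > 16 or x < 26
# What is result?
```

Trace:
`a = 2` → a = 2
`x = 2` → x = 2
`result = a > 16 or x < 26` → result = True
So result = True

Answer: True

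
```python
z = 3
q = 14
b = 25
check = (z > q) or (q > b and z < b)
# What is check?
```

Trace:
`z = 3` → z = 3
`q = 14` → q = 14
`b = 25` → b = 25
`check = (z > q) or (q > b and z < b)` → check = False
So check = False

Answer: False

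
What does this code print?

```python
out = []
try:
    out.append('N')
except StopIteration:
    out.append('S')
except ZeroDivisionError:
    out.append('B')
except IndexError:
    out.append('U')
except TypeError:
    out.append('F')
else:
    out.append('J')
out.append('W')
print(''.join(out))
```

Execution trace: 'N' (try body, no exception) → 'J' (else) → 'W' (after the try/except). Output: NJW

Answer: NJW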